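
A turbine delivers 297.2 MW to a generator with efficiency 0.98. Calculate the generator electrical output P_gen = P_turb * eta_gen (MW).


P_gen = 297.2 * 0.98 = 291.2560 MW


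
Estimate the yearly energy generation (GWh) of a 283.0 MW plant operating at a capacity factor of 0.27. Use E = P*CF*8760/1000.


E = 283.0 * 0.27 * 8760 / 1000 = 669.3516 GWh


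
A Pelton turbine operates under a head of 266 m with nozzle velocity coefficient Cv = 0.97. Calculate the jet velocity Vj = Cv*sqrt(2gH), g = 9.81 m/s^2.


Vj = 0.97 * sqrt(2*9.81*266) = 70.0748 m/s


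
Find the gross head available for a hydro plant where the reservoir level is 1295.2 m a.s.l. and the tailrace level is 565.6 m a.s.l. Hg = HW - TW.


Hg = 1295.2 - 565.6 = 729.6000 m


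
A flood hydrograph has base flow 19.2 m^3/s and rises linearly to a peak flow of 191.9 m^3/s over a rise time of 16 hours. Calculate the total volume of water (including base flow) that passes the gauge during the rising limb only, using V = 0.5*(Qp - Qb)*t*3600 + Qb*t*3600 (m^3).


V = 0.5*(191.9 - 19.2)*16*3600 + 19.2*16*3600 = 6.0797e+06 m^3


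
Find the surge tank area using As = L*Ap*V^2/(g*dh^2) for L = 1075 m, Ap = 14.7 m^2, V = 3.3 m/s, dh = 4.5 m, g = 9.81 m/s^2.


As = 1075 * 14.7 * 3.3^2 / (9.81 * 4.5^2) = 866.2827 m^2


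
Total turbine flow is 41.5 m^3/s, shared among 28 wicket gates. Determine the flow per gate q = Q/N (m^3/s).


q = 41.5 / 28 = 1.4821 m^3/s


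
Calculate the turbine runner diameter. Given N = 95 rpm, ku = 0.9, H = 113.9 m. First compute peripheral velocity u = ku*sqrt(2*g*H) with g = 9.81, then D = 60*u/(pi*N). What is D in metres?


u = 0.9 * sqrt(2*9.81*113.9) = 42.5455 m/s
D = 60 * 42.5455 / (pi * 95) = 8.5533 m


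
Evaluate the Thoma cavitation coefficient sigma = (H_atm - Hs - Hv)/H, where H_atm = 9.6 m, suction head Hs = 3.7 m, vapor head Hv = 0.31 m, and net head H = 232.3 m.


sigma = (9.6 - 3.7 - 0.31) / 232.3 = 0.0241


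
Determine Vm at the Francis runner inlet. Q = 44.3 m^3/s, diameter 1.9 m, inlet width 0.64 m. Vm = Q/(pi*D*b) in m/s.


Vm = 44.3 / (pi * 1.9 * 0.64) = 11.5963 m/s


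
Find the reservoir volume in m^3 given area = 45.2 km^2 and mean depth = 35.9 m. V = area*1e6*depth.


V = 45.2 * 1e6 * 35.9 = 1.6227e+09 m^3


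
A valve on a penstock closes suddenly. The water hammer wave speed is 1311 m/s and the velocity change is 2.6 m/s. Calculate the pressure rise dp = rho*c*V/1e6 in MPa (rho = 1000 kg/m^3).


dp = 1000 * 1311 * 2.6 / 1e6 = 3.4086 MPa


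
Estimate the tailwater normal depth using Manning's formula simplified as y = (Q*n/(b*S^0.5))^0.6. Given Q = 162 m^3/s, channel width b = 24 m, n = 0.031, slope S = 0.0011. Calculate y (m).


y = (162 * 0.031 / (24 * 0.0011^0.5))^0.6 = 3.0198 m


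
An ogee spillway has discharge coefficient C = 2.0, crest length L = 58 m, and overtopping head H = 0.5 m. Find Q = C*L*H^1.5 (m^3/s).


Q = 2.0 * 58 * 0.5^1.5 = 41.0122 m^3/s


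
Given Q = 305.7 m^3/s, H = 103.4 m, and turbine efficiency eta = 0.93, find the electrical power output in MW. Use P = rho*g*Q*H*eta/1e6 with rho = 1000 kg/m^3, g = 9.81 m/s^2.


P = 1000 * 9.81 * 305.7 * 103.4 * 0.93 / 1e6 = 288.3819 MW


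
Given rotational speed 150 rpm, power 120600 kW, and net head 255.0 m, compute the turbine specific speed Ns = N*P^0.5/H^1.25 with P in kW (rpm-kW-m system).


Ns = 150 * 120600^0.5 / 255.0^1.25 = 51.1199


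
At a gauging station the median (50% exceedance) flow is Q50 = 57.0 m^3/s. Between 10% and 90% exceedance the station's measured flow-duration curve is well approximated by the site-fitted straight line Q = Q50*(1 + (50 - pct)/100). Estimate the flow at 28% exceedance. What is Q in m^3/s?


Q = 57.0 * (1 + (50 - 28)/100) = 69.5400 m^3/s


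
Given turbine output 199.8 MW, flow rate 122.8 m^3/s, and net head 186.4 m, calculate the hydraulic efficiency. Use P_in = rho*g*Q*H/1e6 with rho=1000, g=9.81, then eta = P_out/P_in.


P_in = 1000 * 9.81 * 122.8 * 186.4 / 1e6 = 224.5501 MW
eta = 199.8 / 224.5501 = 0.8898


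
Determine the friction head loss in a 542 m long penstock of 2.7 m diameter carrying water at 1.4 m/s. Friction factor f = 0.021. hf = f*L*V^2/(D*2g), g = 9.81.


hf = 0.021 * 542 * 1.4^2 / (2.7 * 2 * 9.81) = 0.4211 m


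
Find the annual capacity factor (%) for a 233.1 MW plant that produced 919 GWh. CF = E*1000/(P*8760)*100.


CF = 919 * 1000 / (233.1 * 8760) * 100 = 45.0059 %


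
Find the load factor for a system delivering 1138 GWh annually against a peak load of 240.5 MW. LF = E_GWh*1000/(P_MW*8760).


LF = 1138 * 1000 / (240.5 * 8760) = 0.5402


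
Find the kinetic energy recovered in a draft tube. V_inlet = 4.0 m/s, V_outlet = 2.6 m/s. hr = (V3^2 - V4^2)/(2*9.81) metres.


hr = (4.0^2 - 2.6^2) / (2*9.81) = 0.4709 m


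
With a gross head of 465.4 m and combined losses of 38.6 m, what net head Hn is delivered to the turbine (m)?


Hn = 465.4 - 38.6 = 426.8000 m


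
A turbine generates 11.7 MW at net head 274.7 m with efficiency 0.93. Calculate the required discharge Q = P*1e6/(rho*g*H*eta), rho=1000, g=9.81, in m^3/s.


Q = 11.7 * 1e6 / (1000 * 9.81 * 274.7 * 0.93) = 4.6685 m^3/s


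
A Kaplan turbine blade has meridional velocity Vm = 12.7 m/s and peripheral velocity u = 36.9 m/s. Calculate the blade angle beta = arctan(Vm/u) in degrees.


beta = arctan(12.7 / 36.9) = 18.9921 degrees


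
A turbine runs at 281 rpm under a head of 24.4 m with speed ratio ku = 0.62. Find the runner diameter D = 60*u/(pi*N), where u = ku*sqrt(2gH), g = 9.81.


u = 0.62 * sqrt(2*9.81*24.4) = 13.5655 m/s
D = 60 * 13.5655 / (pi * 281) = 0.9220 m


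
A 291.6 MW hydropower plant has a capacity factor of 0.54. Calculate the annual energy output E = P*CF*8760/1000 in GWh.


E = 291.6 * 0.54 * 8760 / 1000 = 1379.3846 GWh


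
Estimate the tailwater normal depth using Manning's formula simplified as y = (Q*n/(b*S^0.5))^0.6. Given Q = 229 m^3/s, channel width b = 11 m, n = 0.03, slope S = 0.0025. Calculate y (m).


y = (229 * 0.03 / (11 * 0.0025^0.5))^0.6 = 4.5494 m


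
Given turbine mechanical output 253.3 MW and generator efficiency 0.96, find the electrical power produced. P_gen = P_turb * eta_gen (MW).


P_gen = 253.3 * 0.96 = 243.1680 MW


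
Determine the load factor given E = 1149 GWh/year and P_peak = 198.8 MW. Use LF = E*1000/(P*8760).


LF = 1149 * 1000 / (198.8 * 8760) = 0.6598


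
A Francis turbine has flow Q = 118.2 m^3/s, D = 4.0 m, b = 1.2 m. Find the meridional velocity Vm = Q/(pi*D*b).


Vm = 118.2 / (pi * 4.0 * 1.2) = 7.8384 m/s


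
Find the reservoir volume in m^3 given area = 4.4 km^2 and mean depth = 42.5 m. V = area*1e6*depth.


V = 4.4 * 1e6 * 42.5 = 1.8700e+08 m^3


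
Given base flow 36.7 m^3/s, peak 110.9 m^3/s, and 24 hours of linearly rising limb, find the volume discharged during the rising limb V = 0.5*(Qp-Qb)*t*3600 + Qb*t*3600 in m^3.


V = 0.5*(110.9 - 36.7)*24*3600 + 36.7*24*3600 = 6.3763e+06 m^3


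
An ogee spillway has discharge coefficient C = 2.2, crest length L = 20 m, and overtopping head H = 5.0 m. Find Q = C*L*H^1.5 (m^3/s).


Q = 2.2 * 20 * 5.0^1.5 = 491.9350 m^3/s


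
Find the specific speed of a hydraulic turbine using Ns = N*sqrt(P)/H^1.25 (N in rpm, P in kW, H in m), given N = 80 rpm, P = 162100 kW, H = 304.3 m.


Ns = 80 * 162100^0.5 / 304.3^1.25 = 25.3428


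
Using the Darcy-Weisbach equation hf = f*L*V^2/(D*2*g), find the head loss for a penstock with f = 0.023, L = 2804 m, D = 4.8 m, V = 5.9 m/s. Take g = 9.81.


hf = 0.023 * 2804 * 5.9^2 / (4.8 * 2 * 9.81) = 23.8380 m


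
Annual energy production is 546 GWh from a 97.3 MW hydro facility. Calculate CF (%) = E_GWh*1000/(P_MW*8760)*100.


CF = 546 * 1000 / (97.3 * 8760) * 100 = 64.0583 %


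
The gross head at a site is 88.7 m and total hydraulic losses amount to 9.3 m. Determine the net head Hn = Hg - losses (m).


Hn = 88.7 - 9.3 = 79.4000 m


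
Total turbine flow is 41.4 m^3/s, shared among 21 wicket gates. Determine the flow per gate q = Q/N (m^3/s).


q = 41.4 / 21 = 1.9714 m^3/s


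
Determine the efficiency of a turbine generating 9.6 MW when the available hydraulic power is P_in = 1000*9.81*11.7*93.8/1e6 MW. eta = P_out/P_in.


P_in = 1000 * 9.81 * 11.7 * 93.8 / 1e6 = 10.7661 MW
eta = 9.6 / 10.7661 = 0.8917


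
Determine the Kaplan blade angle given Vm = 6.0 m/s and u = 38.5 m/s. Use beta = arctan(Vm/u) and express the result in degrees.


beta = arctan(6.0 / 38.5) = 8.8580 degrees


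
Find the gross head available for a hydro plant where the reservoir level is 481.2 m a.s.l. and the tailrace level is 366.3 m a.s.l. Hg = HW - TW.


Hg = 481.2 - 366.3 = 114.9000 m


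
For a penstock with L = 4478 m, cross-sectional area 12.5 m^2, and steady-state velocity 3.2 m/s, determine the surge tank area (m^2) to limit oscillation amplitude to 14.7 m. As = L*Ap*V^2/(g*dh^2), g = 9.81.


As = 4478 * 12.5 * 3.2^2 / (9.81 * 14.7^2) = 270.3898 m^2


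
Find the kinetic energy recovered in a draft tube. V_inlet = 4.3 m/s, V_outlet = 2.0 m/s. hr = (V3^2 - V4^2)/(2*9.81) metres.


hr = (4.3^2 - 2.0^2) / (2*9.81) = 0.7385 m


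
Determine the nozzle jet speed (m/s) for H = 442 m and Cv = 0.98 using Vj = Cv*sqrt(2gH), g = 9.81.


Vj = 0.98 * sqrt(2*9.81*442) = 91.2613 m/s


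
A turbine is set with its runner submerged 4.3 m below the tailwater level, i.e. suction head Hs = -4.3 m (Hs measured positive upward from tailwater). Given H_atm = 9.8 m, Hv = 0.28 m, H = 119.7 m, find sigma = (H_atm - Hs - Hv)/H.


sigma = (9.8 - (-4.3) - 0.28) / 119.7 = 0.1155


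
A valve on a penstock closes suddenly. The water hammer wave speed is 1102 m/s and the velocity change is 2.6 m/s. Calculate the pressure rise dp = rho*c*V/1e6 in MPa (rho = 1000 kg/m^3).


dp = 1000 * 1102 * 2.6 / 1e6 = 2.8652 MPa


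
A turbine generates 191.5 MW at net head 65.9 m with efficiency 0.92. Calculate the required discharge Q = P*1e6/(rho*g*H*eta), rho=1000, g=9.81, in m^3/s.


Q = 191.5 * 1e6 / (1000 * 9.81 * 65.9 * 0.92) = 321.9782 m^3/s


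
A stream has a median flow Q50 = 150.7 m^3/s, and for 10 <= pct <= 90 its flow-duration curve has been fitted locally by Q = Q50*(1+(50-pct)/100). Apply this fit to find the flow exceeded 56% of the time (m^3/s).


Q = 150.7 * (1 + (50 - 56)/100) = 141.6580 m^3/s


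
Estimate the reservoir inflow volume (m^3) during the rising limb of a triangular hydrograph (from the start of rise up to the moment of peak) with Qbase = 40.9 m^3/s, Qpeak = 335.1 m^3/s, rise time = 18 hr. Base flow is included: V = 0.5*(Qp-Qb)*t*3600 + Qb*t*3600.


V = 0.5*(335.1 - 40.9)*18*3600 + 40.9*18*3600 = 1.2182e+07 m^3


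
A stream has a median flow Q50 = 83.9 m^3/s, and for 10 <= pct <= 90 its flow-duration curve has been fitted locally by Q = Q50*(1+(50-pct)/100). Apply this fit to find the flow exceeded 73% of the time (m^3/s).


Q = 83.9 * (1 + (50 - 73)/100) = 64.6030 m^3/s


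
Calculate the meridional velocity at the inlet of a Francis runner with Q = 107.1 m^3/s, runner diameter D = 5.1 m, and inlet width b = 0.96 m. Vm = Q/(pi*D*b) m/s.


Vm = 107.1 / (pi * 5.1 * 0.96) = 6.9630 m/s


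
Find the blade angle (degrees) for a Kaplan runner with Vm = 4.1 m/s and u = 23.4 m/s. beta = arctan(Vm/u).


beta = arctan(4.1 / 23.4) = 9.9381 degrees


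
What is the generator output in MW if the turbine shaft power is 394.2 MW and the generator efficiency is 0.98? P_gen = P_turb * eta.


P_gen = 394.2 * 0.98 = 386.3160 MW


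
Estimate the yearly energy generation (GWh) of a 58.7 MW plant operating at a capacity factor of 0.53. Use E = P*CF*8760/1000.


E = 58.7 * 0.53 * 8760 / 1000 = 272.5324 GWh


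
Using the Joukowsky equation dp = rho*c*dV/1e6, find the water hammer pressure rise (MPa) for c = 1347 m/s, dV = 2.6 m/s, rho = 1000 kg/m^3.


dp = 1000 * 1347 * 2.6 / 1e6 = 3.5022 MPa


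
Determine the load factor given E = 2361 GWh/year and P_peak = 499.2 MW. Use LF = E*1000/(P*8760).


LF = 2361 * 1000 / (499.2 * 8760) = 0.5399


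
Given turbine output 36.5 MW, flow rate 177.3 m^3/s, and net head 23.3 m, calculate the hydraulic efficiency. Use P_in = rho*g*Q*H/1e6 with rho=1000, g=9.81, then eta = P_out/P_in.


P_in = 1000 * 9.81 * 177.3 * 23.3 / 1e6 = 40.5260 MW
eta = 36.5 / 40.5260 = 0.9007


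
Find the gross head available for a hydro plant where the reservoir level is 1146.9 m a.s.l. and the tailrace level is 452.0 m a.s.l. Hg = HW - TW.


Hg = 1146.9 - 452.0 = 694.9000 m


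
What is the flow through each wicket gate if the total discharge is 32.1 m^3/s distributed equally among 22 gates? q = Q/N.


q = 32.1 / 22 = 1.4591 m^3/s


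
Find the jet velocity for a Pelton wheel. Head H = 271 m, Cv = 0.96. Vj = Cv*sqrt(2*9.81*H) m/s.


Vj = 0.96 * sqrt(2*9.81*271) = 70.0012 m/s


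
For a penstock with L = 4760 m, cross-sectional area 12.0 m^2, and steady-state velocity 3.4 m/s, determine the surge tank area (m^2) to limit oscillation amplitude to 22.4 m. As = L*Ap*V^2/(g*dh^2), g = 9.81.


As = 4760 * 12.0 * 3.4^2 / (9.81 * 22.4^2) = 134.1470 m^2


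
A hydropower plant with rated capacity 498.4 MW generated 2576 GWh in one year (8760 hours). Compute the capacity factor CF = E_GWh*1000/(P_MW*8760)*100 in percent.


CF = 2576 * 1000 / (498.4 * 8760) * 100 = 59.0016 %


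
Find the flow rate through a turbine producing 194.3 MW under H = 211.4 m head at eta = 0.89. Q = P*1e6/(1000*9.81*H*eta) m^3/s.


Q = 194.3 * 1e6 / (1000 * 9.81 * 211.4 * 0.89) = 105.2710 m^3/s


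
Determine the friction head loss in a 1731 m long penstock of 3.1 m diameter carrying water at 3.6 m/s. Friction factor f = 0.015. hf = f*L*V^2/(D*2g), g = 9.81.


hf = 0.015 * 1731 * 3.6^2 / (3.1 * 2 * 9.81) = 5.5326 m


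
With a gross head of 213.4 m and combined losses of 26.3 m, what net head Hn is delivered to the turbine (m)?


Hn = 213.4 - 26.3 = 187.1000 m


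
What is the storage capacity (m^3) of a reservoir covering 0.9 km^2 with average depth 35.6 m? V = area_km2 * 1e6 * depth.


V = 0.9 * 1e6 * 35.6 = 3.2040e+07 m^3


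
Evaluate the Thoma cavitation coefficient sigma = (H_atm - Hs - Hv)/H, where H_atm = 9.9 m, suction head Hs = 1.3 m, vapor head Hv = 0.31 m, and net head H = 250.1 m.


sigma = (9.9 - 1.3 - 0.31) / 250.1 = 0.0331


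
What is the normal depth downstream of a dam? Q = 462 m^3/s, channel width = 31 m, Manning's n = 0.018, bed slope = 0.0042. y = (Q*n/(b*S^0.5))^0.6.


y = (462 * 0.018 / (31 * 0.0042^0.5))^0.6 = 2.3451 m


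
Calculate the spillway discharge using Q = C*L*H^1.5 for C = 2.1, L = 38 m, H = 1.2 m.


Q = 2.1 * 38 * 1.2^1.5 = 104.8998 m^3/s


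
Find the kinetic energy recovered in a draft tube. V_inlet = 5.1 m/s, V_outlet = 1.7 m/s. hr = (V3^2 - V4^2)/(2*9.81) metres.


hr = (5.1^2 - 1.7^2) / (2*9.81) = 1.1784 m


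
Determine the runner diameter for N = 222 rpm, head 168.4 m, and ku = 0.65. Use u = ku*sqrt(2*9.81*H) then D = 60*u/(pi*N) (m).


u = 0.65 * sqrt(2*9.81*168.4) = 37.3623 m/s
D = 60 * 37.3623 / (pi * 222) = 3.2143 m


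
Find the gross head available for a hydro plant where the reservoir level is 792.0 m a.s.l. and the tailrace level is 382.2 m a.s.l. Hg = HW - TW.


Hg = 792.0 - 382.2 = 409.8000 m


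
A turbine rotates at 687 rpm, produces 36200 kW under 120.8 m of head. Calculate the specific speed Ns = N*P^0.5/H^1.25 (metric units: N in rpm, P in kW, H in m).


Ns = 687 * 36200^0.5 / 120.8^1.25 = 326.3829


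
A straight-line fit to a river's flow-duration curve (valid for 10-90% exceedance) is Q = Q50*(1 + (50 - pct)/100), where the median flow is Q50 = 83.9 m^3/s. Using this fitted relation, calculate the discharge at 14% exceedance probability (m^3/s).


Q = 83.9 * (1 + (50 - 14)/100) = 114.1040 m^3/s


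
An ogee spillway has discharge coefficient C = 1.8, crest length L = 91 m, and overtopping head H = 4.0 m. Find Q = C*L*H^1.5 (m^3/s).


Q = 1.8 * 91 * 4.0^1.5 = 1310.4000 m^3/s


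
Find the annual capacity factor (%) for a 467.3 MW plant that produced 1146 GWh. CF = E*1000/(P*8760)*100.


CF = 1146 * 1000 / (467.3 * 8760) * 100 = 27.9953 %


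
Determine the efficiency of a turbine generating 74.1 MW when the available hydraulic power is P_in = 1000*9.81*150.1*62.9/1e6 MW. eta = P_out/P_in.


P_in = 1000 * 9.81 * 150.1 * 62.9 / 1e6 = 92.6191 MW
eta = 74.1 / 92.6191 = 0.8001


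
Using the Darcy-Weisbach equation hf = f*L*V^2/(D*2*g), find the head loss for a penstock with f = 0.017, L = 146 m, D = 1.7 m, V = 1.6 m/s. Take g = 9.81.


hf = 0.017 * 146 * 1.6^2 / (1.7 * 2 * 9.81) = 0.1905 m


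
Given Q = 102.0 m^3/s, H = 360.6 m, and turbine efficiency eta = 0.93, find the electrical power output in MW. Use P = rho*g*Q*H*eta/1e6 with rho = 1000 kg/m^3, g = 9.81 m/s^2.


P = 1000 * 9.81 * 102.0 * 360.6 * 0.93 / 1e6 = 335.5659 MW


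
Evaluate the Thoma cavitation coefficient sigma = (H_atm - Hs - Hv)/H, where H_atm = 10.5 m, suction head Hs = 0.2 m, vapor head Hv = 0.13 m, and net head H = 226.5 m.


sigma = (10.5 - 0.2 - 0.13) / 226.5 = 0.0449


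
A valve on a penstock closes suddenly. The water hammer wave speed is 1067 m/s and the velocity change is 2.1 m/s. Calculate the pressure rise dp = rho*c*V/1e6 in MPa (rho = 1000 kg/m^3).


dp = 1000 * 1067 * 2.1 / 1e6 = 2.2407 MPa


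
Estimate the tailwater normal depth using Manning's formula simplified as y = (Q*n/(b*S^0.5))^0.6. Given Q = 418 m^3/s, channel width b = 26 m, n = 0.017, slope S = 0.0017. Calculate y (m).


y = (418 * 0.017 / (26 * 0.0017^0.5))^0.6 = 3.1107 m


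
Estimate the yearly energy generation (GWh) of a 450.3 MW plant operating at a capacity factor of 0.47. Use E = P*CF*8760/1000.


E = 450.3 * 0.47 * 8760 / 1000 = 1853.9752 GWh


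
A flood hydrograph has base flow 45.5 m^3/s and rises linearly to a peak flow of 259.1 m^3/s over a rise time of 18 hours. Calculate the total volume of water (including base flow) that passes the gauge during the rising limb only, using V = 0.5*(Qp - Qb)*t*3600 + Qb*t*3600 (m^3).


V = 0.5*(259.1 - 45.5)*18*3600 + 45.5*18*3600 = 9.8690e+06 m^3


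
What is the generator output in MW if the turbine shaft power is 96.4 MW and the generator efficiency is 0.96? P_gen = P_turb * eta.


P_gen = 96.4 * 0.96 = 92.5440 MW


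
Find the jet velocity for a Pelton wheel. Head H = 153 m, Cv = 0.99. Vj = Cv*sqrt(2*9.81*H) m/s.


Vj = 0.99 * sqrt(2*9.81*153) = 54.2413 m/s


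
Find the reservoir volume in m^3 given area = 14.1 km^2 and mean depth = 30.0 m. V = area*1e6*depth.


V = 14.1 * 1e6 * 30.0 = 4.2300e+08 m^3


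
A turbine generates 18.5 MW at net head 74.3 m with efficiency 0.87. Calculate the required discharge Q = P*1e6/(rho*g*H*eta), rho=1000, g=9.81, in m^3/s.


Q = 18.5 * 1e6 / (1000 * 9.81 * 74.3 * 0.87) = 29.1739 m^3/s


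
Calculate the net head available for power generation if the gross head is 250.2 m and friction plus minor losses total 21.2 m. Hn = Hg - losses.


Hn = 250.2 - 21.2 = 229.0000 m


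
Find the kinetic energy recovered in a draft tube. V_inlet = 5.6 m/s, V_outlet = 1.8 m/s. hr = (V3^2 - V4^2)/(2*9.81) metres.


hr = (5.6^2 - 1.8^2) / (2*9.81) = 1.4332 m


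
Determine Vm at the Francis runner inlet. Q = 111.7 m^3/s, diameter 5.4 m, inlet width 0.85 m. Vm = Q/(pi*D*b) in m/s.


Vm = 111.7 / (pi * 5.4 * 0.85) = 7.7462 m/s


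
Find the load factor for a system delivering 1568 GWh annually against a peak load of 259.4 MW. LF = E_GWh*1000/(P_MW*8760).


LF = 1568 * 1000 / (259.4 * 8760) = 0.6900


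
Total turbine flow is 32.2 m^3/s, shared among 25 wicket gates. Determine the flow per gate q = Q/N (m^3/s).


q = 32.2 / 25 = 1.2880 m^3/s


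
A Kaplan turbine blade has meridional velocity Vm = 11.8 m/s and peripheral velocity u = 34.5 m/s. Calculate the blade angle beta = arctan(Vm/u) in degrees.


beta = arctan(11.8 / 34.5) = 18.8822 degrees


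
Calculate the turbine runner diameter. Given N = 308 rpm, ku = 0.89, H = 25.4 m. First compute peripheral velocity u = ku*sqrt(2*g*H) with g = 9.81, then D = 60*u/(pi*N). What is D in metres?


u = 0.89 * sqrt(2*9.81*25.4) = 19.8681 m/s
D = 60 * 19.8681 / (pi * 308) = 1.2320 m


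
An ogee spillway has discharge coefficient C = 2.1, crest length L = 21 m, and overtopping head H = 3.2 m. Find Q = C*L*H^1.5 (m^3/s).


Q = 2.1 * 21 * 3.2^1.5 = 252.4431 m^3/s


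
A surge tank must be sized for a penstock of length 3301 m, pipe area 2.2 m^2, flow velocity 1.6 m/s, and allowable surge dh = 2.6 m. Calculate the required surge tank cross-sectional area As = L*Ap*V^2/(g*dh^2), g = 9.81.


As = 3301 * 2.2 * 1.6^2 / (9.81 * 2.6^2) = 280.3448 m^2


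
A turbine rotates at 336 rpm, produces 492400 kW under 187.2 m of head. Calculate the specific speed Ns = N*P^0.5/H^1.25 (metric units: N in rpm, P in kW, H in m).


Ns = 336 * 492400^0.5 / 187.2^1.25 = 340.4991


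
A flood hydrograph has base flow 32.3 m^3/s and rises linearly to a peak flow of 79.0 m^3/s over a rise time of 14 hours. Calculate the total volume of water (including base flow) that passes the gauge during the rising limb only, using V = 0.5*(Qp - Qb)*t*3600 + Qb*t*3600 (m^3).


V = 0.5*(79.0 - 32.3)*14*3600 + 32.3*14*3600 = 2.8048e+06 m^3


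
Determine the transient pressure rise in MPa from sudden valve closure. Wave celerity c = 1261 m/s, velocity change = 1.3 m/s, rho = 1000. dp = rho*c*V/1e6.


dp = 1000 * 1261 * 1.3 / 1e6 = 1.6393 MPa


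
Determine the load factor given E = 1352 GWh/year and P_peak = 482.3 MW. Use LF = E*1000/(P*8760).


LF = 1352 * 1000 / (482.3 * 8760) = 0.3200


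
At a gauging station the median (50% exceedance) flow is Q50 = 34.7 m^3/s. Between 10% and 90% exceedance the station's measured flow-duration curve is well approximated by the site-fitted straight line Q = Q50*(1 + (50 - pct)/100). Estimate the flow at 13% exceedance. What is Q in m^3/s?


Q = 34.7 * (1 + (50 - 13)/100) = 47.5390 m^3/s


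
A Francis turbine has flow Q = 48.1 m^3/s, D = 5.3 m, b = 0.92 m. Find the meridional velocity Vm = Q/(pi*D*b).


Vm = 48.1 / (pi * 5.3 * 0.92) = 3.1400 m/s


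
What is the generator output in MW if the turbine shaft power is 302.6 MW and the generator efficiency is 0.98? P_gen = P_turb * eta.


P_gen = 302.6 * 0.98 = 296.5480 MW


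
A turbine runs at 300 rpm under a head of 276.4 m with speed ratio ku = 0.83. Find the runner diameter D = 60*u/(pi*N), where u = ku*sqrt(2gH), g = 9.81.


u = 0.83 * sqrt(2*9.81*276.4) = 61.1219 m/s
D = 60 * 61.1219 / (pi * 300) = 3.8911 m


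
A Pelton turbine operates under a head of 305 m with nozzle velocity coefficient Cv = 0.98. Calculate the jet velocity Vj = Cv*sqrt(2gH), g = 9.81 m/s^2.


Vj = 0.98 * sqrt(2*9.81*305) = 75.8098 m/s


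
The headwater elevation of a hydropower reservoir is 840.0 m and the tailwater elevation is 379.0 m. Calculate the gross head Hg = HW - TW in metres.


Hg = 840.0 - 379.0 = 461.0000 m


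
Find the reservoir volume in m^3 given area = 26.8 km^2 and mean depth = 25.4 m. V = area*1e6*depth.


V = 26.8 * 1e6 * 25.4 = 6.8072e+08 m^3


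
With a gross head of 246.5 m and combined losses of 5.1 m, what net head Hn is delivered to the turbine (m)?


Hn = 246.5 - 5.1 = 241.4000 m


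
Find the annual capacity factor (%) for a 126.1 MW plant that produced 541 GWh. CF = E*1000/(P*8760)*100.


CF = 541 * 1000 / (126.1 * 8760) * 100 = 48.9754 %


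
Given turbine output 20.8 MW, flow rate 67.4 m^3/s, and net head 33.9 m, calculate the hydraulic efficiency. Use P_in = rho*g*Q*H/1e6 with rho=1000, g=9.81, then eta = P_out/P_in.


P_in = 1000 * 9.81 * 67.4 * 33.9 / 1e6 = 22.4145 MW
eta = 20.8 / 22.4145 = 0.9280


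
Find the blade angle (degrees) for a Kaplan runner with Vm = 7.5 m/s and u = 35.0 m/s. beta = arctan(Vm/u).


beta = arctan(7.5 / 35.0) = 12.0948 degrees


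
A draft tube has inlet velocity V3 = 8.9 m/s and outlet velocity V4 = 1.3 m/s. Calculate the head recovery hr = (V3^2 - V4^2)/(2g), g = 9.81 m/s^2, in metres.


hr = (8.9^2 - 1.3^2) / (2*9.81) = 3.9511 m


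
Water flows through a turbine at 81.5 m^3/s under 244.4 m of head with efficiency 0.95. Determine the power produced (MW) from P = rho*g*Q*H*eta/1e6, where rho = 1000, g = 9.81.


P = 1000 * 9.81 * 81.5 * 244.4 * 0.95 / 1e6 = 185.6314 MW


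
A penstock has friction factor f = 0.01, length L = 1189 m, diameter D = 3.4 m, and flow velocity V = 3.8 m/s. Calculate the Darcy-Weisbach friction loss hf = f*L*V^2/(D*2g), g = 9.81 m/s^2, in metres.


hf = 0.01 * 1189 * 3.8^2 / (3.4 * 2 * 9.81) = 2.5738 m


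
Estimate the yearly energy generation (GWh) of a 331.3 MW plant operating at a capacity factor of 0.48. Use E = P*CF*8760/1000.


E = 331.3 * 0.48 * 8760 / 1000 = 1393.0502 GWh


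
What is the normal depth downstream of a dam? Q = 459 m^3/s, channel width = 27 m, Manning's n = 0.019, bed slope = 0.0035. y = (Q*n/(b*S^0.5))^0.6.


y = (459 * 0.019 / (27 * 0.0035^0.5))^0.6 = 2.7689 m


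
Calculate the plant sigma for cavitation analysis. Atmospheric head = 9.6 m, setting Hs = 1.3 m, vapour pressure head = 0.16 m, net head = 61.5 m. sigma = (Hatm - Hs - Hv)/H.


sigma = (9.6 - 1.3 - 0.16) / 61.5 = 0.1324


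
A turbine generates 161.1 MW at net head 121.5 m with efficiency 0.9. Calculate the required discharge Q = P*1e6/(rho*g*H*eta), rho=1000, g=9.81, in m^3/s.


Q = 161.1 * 1e6 / (1000 * 9.81 * 121.5 * 0.9) = 150.1785 m^3/s


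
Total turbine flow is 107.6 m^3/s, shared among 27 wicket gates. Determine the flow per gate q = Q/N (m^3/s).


q = 107.6 / 27 = 3.9852 m^3/s


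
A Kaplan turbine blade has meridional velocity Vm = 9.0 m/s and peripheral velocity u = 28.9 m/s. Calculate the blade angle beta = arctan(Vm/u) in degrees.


beta = arctan(9.0 / 28.9) = 17.2976 degrees


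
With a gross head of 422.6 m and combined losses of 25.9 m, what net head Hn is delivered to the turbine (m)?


Hn = 422.6 - 25.9 = 396.7000 m


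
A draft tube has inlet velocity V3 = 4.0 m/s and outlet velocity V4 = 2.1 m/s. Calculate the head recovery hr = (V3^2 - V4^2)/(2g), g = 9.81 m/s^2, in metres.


hr = (4.0^2 - 2.1^2) / (2*9.81) = 0.5907 m


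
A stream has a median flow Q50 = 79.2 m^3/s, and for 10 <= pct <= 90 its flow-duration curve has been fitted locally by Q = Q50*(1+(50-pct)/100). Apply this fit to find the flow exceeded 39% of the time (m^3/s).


Q = 79.2 * (1 + (50 - 39)/100) = 87.9120 m^3/s


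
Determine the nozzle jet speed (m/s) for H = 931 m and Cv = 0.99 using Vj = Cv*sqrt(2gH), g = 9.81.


Vj = 0.99 * sqrt(2*9.81*931) = 133.8011 m/s


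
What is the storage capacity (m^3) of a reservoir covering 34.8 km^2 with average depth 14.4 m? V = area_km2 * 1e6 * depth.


V = 34.8 * 1e6 * 14.4 = 5.0112e+08 m^3


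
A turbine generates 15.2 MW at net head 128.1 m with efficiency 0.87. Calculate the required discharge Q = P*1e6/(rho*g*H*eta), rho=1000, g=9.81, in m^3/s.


Q = 15.2 * 1e6 / (1000 * 9.81 * 128.1 * 0.87) = 13.9029 m^3/s


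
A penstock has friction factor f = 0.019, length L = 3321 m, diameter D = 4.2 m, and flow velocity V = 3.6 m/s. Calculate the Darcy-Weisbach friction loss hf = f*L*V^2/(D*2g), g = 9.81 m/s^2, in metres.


hf = 0.019 * 3321 * 3.6^2 / (4.2 * 2 * 9.81) = 9.9238 m


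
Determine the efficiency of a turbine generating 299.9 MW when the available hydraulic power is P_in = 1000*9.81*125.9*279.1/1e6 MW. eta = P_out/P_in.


P_in = 1000 * 9.81 * 125.9 * 279.1 / 1e6 = 344.7105 MW
eta = 299.9 / 344.7105 = 0.8700


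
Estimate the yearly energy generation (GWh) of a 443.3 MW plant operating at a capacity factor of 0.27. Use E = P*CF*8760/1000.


E = 443.3 * 0.27 * 8760 / 1000 = 1048.4932 GWh


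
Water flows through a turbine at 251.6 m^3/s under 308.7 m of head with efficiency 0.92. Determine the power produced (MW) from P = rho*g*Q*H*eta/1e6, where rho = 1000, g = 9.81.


P = 1000 * 9.81 * 251.6 * 308.7 * 0.92 / 1e6 = 700.9775 MW


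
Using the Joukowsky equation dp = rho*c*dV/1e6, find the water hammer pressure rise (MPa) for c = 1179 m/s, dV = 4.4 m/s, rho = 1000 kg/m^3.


dp = 1000 * 1179 * 4.4 / 1e6 = 5.1876 MPa


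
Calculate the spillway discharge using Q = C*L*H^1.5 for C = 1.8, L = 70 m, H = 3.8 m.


Q = 1.8 * 70 * 3.8^1.5 = 933.3530 m^3/s


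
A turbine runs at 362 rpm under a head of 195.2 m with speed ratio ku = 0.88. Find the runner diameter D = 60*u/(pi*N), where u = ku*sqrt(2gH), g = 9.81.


u = 0.88 * sqrt(2*9.81*195.2) = 54.4593 m/s
D = 60 * 54.4593 / (pi * 362) = 2.8732 m


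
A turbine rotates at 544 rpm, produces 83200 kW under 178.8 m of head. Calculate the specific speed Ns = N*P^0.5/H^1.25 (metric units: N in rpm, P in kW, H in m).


Ns = 544 * 83200^0.5 / 178.8^1.25 = 239.9944


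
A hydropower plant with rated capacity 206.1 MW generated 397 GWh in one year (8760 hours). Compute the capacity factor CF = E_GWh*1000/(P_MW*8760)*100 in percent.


CF = 397 * 1000 / (206.1 * 8760) * 100 = 21.9891 %


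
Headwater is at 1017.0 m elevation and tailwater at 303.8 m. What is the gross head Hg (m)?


Hg = 1017.0 - 303.8 = 713.2000 m


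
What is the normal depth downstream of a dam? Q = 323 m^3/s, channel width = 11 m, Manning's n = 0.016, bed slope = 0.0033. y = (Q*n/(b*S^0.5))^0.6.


y = (323 * 0.016 / (11 * 0.0033^0.5))^0.6 = 3.5286 m


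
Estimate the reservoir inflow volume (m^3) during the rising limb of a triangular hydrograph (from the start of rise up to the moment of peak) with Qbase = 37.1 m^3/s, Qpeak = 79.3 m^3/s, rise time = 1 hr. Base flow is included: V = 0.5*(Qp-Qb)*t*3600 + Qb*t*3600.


V = 0.5*(79.3 - 37.1)*1*3600 + 37.1*1*3600 = 209520.0000 m^3


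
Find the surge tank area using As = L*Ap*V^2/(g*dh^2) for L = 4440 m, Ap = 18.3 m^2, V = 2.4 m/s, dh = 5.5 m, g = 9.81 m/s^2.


As = 4440 * 18.3 * 2.4^2 / (9.81 * 5.5^2) = 1577.1106 m^2


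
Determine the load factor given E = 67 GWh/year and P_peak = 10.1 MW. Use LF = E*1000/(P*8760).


LF = 67 * 1000 / (10.1 * 8760) = 0.7573


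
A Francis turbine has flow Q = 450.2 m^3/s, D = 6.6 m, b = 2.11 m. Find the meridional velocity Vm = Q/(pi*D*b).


Vm = 450.2 / (pi * 6.6 * 2.11) = 10.2903 m/s


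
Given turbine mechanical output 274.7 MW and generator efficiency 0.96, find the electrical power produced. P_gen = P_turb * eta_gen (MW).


P_gen = 274.7 * 0.96 = 263.7120 MW


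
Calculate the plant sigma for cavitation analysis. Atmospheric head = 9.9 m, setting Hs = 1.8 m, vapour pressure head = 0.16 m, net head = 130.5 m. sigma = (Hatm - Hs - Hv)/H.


sigma = (9.9 - 1.8 - 0.16) / 130.5 = 0.0608


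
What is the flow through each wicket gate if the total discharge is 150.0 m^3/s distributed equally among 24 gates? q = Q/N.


q = 150.0 / 24 = 6.2500 m^3/s


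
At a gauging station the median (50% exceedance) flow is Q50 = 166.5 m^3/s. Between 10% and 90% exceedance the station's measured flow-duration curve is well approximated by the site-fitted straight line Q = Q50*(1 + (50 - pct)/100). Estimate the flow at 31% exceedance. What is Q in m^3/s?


Q = 166.5 * (1 + (50 - 31)/100) = 198.1350 m^3/s


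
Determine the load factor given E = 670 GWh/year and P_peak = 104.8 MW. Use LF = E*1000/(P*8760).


LF = 670 * 1000 / (104.8 * 8760) = 0.7298


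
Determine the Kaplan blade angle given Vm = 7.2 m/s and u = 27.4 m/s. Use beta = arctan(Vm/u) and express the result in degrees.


beta = arctan(7.2 / 27.4) = 14.7230 degrees


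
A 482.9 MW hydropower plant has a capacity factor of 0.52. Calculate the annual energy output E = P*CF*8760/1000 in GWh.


E = 482.9 * 0.52 * 8760 / 1000 = 2199.7061 GWh


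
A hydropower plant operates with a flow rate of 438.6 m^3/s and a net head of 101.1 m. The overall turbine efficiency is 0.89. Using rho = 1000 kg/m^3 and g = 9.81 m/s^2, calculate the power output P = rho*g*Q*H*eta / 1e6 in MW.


P = 1000 * 9.81 * 438.6 * 101.1 * 0.89 / 1e6 = 387.1496 MW


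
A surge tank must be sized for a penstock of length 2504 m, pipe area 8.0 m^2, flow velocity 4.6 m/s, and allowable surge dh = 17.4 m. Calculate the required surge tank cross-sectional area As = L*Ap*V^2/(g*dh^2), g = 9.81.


As = 2504 * 8.0 * 4.6^2 / (9.81 * 17.4^2) = 142.7159 m^2


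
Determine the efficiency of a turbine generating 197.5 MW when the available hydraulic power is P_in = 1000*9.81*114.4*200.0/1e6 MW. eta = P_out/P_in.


P_in = 1000 * 9.81 * 114.4 * 200.0 / 1e6 = 224.4528 MW
eta = 197.5 / 224.4528 = 0.8799


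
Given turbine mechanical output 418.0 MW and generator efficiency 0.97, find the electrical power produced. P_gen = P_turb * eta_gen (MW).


P_gen = 418.0 * 0.97 = 405.4600 MW


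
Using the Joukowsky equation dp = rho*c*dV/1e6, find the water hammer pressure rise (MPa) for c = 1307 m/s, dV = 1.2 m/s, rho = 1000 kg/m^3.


dp = 1000 * 1307 * 1.2 / 1e6 = 1.5684 MPa


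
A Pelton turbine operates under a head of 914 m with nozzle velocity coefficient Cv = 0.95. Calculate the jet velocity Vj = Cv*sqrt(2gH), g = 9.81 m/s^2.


Vj = 0.95 * sqrt(2*9.81*914) = 127.2173 m/s


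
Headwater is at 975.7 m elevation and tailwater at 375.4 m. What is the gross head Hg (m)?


Hg = 975.7 - 375.4 = 600.3000 m


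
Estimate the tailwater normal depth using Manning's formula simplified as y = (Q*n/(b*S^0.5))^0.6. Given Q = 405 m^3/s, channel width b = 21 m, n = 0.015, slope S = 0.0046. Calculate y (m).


y = (405 * 0.015 / (21 * 0.0046^0.5))^0.6 = 2.3876 m


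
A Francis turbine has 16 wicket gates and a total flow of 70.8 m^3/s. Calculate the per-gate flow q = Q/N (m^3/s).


q = 70.8 / 16 = 4.4250 m^3/s


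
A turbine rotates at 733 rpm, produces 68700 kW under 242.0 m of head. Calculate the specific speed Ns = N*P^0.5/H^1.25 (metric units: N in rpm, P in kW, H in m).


Ns = 733 * 68700^0.5 / 242.0^1.25 = 201.2858


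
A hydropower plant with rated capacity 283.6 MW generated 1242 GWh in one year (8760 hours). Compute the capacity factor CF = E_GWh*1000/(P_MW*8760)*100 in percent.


CF = 1242 * 1000 / (283.6 * 8760) * 100 = 49.9932 %


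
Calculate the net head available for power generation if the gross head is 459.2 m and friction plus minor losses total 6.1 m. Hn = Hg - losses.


Hn = 459.2 - 6.1 = 453.1000 m


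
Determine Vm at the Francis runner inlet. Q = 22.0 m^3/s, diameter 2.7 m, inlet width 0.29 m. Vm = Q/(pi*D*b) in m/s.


Vm = 22.0 / (pi * 2.7 * 0.29) = 8.9436 m/s


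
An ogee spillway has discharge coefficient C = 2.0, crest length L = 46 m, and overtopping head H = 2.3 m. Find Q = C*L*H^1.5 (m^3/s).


Q = 2.0 * 46 * 2.3^1.5 = 320.9073 m^3/s


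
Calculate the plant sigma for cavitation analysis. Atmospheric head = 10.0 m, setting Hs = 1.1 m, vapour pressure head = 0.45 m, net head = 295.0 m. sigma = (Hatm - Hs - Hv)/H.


sigma = (10.0 - 1.1 - 0.45) / 295.0 = 0.0286


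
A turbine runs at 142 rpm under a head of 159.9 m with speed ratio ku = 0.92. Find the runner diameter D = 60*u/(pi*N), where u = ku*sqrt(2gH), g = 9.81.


u = 0.92 * sqrt(2*9.81*159.9) = 51.5302 m/s
D = 60 * 51.5302 / (pi * 142) = 6.9307 m


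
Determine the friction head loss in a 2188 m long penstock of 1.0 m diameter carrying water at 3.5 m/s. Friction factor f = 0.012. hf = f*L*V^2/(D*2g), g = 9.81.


hf = 0.012 * 2188 * 3.5^2 / (1.0 * 2 * 9.81) = 16.3933 m


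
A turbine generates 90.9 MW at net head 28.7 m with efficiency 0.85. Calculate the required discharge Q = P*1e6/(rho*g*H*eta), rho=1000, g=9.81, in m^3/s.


Q = 90.9 * 1e6 / (1000 * 9.81 * 28.7 * 0.85) = 379.8342 m^3/s


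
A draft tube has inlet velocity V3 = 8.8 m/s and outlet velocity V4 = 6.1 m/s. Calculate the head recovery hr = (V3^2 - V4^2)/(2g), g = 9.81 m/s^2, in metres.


hr = (8.8^2 - 6.1^2) / (2*9.81) = 2.0505 m


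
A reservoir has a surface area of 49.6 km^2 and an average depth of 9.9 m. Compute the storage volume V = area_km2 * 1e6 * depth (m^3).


V = 49.6 * 1e6 * 9.9 = 4.9104e+08 m^3


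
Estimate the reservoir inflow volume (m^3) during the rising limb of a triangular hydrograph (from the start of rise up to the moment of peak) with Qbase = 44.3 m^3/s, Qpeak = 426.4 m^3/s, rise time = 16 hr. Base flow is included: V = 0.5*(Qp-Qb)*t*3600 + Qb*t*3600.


V = 0.5*(426.4 - 44.3)*16*3600 + 44.3*16*3600 = 1.3556e+07 m^3


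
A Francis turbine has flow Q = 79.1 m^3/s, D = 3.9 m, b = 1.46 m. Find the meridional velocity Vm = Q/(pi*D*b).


Vm = 79.1 / (pi * 3.9 * 1.46) = 4.4219 m/s


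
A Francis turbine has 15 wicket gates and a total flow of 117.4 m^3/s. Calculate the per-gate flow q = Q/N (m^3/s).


q = 117.4 / 15 = 7.8267 m^3/s


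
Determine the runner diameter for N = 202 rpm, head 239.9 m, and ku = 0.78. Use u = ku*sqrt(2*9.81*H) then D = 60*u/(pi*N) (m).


u = 0.78 * sqrt(2*9.81*239.9) = 53.5130 m/s
D = 60 * 53.5130 / (pi * 202) = 5.0595 m


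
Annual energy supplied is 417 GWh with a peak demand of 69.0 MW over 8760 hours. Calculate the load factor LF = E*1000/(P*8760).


LF = 417 * 1000 / (69.0 * 8760) = 0.6899


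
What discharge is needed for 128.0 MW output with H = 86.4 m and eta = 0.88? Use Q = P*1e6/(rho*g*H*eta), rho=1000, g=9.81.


Q = 128.0 * 1e6 / (1000 * 9.81 * 86.4 * 0.88) = 171.6108 m^3/s


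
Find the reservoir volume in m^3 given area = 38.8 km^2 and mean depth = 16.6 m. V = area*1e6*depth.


V = 38.8 * 1e6 * 16.6 = 6.4408e+08 m^3


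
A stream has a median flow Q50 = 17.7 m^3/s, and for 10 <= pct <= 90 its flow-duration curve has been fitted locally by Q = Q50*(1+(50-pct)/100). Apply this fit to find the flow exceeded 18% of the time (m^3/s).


Q = 17.7 * (1 + (50 - 18)/100) = 23.3640 m^3/s


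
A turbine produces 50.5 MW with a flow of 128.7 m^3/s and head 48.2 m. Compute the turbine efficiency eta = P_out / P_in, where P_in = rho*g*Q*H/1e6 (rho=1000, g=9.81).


P_in = 1000 * 9.81 * 128.7 * 48.2 / 1e6 = 60.8548 MW
eta = 50.5 / 60.8548 = 0.8298


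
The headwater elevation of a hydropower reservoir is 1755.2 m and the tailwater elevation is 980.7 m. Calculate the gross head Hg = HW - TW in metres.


Hg = 1755.2 - 980.7 = 774.5000 m


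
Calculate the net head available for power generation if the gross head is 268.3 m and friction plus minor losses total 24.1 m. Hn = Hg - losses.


Hn = 268.3 - 24.1 = 244.2000 m


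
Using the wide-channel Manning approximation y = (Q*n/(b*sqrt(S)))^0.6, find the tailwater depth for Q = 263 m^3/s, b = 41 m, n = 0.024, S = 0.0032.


y = (263 * 0.024 / (41 * 0.0032^0.5))^0.6 = 1.8234 m


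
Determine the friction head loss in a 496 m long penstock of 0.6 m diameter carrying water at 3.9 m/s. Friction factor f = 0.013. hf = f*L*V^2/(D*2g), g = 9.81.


hf = 0.013 * 496 * 3.9^2 / (0.6 * 2 * 9.81) = 8.3311 m


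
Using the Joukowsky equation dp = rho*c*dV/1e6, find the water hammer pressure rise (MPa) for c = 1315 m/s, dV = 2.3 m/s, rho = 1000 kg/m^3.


dp = 1000 * 1315 * 2.3 / 1e6 = 3.0245 MPa


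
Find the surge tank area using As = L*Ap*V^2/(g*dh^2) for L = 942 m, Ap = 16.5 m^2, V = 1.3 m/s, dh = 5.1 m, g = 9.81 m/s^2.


As = 942 * 16.5 * 1.3^2 / (9.81 * 5.1^2) = 102.9466 m^2


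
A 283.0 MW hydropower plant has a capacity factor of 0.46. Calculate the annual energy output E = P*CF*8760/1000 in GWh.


E = 283.0 * 0.46 * 8760 / 1000 = 1140.3768 GWh


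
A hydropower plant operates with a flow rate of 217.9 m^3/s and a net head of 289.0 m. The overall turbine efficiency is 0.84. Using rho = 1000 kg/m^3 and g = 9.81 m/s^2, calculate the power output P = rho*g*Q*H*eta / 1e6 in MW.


P = 1000 * 9.81 * 217.9 * 289.0 * 0.84 / 1e6 = 518.9235 MW
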